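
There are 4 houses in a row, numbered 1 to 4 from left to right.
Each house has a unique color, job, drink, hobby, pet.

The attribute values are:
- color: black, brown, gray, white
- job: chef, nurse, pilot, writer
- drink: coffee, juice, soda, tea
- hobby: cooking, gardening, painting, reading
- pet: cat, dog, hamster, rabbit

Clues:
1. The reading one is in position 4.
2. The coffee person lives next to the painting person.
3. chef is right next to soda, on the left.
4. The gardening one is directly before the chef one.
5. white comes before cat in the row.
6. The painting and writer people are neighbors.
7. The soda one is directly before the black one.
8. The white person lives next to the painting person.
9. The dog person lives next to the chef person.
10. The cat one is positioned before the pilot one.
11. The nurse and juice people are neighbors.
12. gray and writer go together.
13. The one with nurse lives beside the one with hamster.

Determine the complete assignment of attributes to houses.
Solution:

House | Color | Job | Drink | Hobby | Pet
-----------------------------------------
  1   | white | nurse | coffee | gardening | dog
  2   | brown | chef | juice | painting | hamster
  3   | gray | writer | soda | cooking | cat
  4   | black | pilot | tea | reading | rabbit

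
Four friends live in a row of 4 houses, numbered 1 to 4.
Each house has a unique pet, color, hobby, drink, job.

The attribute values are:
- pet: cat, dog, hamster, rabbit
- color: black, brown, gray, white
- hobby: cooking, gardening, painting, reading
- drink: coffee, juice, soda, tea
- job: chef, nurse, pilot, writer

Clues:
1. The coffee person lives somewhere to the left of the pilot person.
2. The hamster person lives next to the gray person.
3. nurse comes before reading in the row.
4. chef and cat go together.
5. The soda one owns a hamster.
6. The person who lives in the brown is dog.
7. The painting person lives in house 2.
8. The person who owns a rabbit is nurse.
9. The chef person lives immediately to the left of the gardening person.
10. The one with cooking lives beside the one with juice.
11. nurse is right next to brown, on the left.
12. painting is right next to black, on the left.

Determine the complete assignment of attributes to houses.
Solution:

House | Pet | Color | Hobby | Drink | Job
-----------------------------------------
  1   | hamster | white | cooking | soda | writer
  2   | cat | gray | painting | juice | chef
  3   | rabbit | black | gardening | coffee | nurse
  4   | dog | brown | reading | tea | pilot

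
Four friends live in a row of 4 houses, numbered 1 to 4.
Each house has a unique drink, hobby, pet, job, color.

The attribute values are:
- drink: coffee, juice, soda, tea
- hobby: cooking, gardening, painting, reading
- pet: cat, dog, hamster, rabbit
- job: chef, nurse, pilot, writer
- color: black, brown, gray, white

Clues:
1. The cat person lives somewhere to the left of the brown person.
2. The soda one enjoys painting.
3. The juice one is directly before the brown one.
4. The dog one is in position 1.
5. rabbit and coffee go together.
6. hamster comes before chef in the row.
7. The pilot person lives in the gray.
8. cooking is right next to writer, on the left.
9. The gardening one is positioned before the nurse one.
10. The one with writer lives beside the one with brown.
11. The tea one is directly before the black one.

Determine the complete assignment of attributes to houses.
Solution:

House | Drink | Hobby | Pet | Job | Color
-----------------------------------------
  1   | tea | cooking | dog | pilot | gray
  2   | juice | gardening | cat | writer | black
  3   | soda | painting | hamster | nurse | brown
  4   | coffee | reading | rabbit | chef | white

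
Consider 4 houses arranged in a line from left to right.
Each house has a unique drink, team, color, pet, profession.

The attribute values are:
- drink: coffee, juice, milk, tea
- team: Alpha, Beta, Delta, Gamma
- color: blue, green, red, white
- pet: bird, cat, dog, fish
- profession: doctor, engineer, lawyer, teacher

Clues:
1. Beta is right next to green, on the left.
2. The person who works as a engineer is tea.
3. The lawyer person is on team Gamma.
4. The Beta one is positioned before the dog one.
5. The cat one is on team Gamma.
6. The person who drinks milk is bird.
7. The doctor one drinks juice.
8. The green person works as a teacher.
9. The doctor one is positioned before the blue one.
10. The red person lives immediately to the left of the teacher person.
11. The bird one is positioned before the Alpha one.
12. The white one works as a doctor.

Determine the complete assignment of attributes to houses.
Solution:

House | Drink | Team | Color | Pet | Profession
-----------------------------------------------
  1   | tea | Beta | red | fish | engineer
  2   | milk | Delta | green | bird | teacher
  3   | juice | Alpha | white | dog | doctor
  4   | coffee | Gamma | blue | cat | lawyer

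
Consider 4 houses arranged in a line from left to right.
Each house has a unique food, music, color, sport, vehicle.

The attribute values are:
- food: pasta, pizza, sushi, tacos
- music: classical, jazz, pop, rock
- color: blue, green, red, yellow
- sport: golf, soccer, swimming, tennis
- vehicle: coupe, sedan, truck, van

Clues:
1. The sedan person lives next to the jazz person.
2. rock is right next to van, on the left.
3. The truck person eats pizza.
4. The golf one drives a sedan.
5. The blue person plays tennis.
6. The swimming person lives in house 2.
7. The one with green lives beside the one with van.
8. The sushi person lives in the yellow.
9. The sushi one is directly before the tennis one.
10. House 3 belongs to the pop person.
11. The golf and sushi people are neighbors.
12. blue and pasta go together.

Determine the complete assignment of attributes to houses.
Solution:

House | Food | Music | Color | Sport | Vehicle
----------------------------------------------
  1   | tacos | rock | green | golf | sedan
  2   | sushi | jazz | yellow | swimming | van
  3   | pasta | pop | blue | tennis | coupe
  4   | pizza | classical | red | soccer | truck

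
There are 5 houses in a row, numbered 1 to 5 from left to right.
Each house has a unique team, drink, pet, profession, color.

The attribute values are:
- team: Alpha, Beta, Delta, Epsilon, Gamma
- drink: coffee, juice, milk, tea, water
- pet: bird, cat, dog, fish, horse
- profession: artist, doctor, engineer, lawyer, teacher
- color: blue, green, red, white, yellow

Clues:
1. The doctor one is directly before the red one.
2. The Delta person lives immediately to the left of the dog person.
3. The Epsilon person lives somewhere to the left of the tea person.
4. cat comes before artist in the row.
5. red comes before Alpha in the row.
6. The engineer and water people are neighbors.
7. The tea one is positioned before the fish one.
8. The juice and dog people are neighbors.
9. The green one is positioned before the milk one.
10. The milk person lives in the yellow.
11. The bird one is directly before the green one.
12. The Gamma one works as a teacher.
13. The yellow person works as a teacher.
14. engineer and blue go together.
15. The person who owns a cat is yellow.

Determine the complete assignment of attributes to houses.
Solution:

House | Team | Drink | Pet | Profession | Color
-----------------------------------------------
  1   | Delta | juice | bird | engineer | blue
  2   | Epsilon | water | dog | doctor | green
  3   | Beta | tea | horse | lawyer | red
  4   | Gamma | milk | cat | teacher | yellow
  5   | Alpha | coffee | fish | artist | white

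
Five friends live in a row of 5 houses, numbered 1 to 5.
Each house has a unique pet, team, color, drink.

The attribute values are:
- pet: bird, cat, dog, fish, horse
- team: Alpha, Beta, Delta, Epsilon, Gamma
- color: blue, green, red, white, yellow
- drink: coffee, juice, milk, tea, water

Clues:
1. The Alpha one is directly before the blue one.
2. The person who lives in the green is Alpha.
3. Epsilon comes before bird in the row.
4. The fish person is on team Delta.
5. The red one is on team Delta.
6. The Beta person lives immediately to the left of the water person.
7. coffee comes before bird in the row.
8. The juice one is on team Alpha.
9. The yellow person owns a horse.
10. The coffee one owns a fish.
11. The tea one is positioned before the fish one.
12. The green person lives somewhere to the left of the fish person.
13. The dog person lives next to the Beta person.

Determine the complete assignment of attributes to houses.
Solution:

House | Pet | Team | Color | Drink
----------------------------------
  1   | dog | Alpha | green | juice
  2   | cat | Beta | blue | tea
  3   | horse | Epsilon | yellow | water
  4   | fish | Delta | red | coffee
  5   | bird | Gamma | white | milk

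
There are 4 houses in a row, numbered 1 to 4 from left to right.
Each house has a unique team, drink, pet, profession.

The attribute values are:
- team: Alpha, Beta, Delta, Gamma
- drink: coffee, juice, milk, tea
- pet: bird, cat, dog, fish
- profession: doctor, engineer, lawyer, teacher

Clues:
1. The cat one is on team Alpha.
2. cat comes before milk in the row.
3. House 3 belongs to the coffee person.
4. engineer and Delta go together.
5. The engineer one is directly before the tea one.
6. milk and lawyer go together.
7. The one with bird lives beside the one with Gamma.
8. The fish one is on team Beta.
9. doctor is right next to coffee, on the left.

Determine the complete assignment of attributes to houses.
Solution:

House | Team | Drink | Pet | Profession
---------------------------------------
  1   | Delta | juice | bird | engineer
  2   | Gamma | tea | dog | doctor
  3   | Alpha | coffee | cat | teacher
  4   | Beta | milk | fish | lawyer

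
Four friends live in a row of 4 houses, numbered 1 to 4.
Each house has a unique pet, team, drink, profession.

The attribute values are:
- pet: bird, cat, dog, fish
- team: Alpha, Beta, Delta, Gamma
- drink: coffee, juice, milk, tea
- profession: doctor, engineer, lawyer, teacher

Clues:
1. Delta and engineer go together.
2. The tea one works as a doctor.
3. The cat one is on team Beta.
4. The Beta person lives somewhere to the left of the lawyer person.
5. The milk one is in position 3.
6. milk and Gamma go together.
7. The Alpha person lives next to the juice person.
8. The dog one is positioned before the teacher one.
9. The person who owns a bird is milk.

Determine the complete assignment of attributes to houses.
Solution:

House | Pet | Team | Drink | Profession
---------------------------------------
  1   | dog | Alpha | tea | doctor
  2   | cat | Beta | juice | teacher
  3   | bird | Gamma | milk | lawyer
  4   | fish | Delta | coffee | engineer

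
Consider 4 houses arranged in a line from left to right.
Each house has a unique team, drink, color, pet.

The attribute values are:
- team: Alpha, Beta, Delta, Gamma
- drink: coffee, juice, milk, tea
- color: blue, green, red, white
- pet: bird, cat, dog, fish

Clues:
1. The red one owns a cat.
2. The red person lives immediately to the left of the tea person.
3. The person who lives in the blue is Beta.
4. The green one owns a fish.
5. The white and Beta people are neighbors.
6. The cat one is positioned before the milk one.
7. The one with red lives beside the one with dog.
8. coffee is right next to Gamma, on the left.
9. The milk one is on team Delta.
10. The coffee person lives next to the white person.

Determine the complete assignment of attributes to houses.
Solution:

House | Team | Drink | Color | Pet
----------------------------------
  1   | Alpha | coffee | red | cat
  2   | Gamma | tea | white | dog
  3   | Beta | juice | blue | bird
  4   | Delta | milk | green | fish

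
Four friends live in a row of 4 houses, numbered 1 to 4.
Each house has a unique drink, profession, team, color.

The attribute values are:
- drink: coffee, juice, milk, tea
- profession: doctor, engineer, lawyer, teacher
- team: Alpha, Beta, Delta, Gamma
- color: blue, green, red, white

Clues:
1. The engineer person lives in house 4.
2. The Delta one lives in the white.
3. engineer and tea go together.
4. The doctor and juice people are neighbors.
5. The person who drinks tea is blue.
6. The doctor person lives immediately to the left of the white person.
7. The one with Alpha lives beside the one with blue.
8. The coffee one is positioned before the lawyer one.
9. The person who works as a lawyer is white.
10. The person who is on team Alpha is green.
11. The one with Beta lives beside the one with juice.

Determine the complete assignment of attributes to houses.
Solution:

House | Drink | Profession | Team | Color
-----------------------------------------
  1   | coffee | doctor | Beta | red
  2   | juice | lawyer | Delta | white
  3   | milk | teacher | Alpha | green
  4   | tea | engineer | Gamma | blue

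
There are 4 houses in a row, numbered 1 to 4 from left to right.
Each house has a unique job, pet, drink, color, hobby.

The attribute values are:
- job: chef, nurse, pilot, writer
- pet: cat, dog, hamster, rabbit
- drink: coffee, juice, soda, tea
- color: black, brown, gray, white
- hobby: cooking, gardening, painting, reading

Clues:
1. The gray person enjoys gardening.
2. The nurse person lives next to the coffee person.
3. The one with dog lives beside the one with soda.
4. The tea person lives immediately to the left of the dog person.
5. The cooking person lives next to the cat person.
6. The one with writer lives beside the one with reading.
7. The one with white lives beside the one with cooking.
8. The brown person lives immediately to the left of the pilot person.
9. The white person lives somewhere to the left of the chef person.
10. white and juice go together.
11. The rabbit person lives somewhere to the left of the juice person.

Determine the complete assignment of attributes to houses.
Solution:

House | Job | Pet | Drink | Color | Hobby
-----------------------------------------
  1   | writer | rabbit | tea | brown | painting
  2   | pilot | dog | juice | white | reading
  3   | nurse | hamster | soda | black | cooking
  4   | chef | cat | coffee | gray | gardening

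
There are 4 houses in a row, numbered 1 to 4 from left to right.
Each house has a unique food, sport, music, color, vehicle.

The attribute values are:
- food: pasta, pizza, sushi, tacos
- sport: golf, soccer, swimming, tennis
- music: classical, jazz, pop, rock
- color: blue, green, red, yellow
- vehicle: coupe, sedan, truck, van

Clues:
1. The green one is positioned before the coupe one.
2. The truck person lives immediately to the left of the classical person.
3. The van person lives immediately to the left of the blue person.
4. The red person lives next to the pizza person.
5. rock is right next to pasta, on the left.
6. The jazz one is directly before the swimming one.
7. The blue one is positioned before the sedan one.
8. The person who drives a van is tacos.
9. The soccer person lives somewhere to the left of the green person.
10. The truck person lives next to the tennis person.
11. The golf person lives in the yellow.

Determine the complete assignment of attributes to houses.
Solution:

House | Food | Sport | Music | Color | Vehicle
----------------------------------------------
  1   | tacos | soccer | jazz | red | van
  2   | pizza | swimming | rock | blue | truck
  3   | pasta | tennis | classical | green | sedan
  4   | sushi | golf | pop | yellow | coupe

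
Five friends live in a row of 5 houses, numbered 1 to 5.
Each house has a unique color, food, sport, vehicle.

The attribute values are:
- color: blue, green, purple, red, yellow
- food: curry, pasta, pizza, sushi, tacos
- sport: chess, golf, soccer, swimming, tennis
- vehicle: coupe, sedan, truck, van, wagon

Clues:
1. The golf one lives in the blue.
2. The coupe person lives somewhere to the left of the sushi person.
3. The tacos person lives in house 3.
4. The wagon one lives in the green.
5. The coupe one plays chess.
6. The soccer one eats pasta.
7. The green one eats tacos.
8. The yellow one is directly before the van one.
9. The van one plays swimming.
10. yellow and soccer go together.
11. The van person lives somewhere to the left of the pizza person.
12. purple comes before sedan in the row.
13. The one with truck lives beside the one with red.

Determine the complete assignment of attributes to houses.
Solution:

House | Color | Food | Sport | Vehicle
--------------------------------------
  1   | yellow | pasta | soccer | truck
  2   | red | curry | swimming | van
  3   | green | tacos | tennis | wagon
  4   | purple | pizza | chess | coupe
  5   | blue | sushi | golf | sedan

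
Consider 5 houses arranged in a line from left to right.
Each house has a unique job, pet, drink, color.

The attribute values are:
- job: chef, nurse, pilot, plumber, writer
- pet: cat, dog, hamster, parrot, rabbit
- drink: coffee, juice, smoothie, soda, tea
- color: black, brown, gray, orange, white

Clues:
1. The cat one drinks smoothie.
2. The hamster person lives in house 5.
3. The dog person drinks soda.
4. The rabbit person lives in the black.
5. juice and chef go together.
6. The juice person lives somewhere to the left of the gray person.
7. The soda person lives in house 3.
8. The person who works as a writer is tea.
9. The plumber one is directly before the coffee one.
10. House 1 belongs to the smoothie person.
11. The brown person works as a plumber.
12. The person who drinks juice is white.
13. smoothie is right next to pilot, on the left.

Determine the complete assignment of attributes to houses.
Solution:

House | Job | Pet | Drink | Color
---------------------------------
  1   | plumber | cat | smoothie | brown
  2   | pilot | rabbit | coffee | black
  3   | nurse | dog | soda | orange
  4   | chef | parrot | juice | white
  5   | writer | hamster | tea | gray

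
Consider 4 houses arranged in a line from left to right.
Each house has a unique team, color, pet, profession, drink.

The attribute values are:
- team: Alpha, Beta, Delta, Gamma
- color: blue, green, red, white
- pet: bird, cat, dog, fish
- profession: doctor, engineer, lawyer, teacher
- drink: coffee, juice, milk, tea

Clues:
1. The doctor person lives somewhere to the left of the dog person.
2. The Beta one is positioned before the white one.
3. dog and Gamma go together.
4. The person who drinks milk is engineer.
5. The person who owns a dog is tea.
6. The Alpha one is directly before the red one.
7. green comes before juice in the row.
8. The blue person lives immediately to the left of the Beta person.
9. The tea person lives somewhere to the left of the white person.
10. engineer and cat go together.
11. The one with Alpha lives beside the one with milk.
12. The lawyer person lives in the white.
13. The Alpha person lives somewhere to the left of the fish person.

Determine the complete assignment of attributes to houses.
Solution:

House | Team | Color | Pet | Profession | Drink
-----------------------------------------------
  1   | Alpha | blue | bird | doctor | coffee
  2   | Beta | red | cat | engineer | milk
  3   | Gamma | green | dog | teacher | tea
  4   | Delta | white | fish | lawyer | juice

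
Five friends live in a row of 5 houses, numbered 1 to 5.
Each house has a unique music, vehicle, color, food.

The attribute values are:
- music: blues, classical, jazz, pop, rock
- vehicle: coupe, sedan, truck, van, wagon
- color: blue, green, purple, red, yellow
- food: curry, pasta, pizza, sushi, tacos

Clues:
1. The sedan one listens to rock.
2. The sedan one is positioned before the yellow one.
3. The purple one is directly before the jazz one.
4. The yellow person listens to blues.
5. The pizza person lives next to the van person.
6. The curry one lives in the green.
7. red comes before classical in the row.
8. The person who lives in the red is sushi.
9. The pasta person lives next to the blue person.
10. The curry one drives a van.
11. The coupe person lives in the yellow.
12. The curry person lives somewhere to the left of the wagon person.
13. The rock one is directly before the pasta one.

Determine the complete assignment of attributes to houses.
Solution:

House | Music | Vehicle | Color | Food
--------------------------------------
  1   | pop | truck | purple | pizza
  2   | jazz | van | green | curry
  3   | rock | sedan | red | sushi
  4   | blues | coupe | yellow | pasta
  5   | classical | wagon | blue | tacos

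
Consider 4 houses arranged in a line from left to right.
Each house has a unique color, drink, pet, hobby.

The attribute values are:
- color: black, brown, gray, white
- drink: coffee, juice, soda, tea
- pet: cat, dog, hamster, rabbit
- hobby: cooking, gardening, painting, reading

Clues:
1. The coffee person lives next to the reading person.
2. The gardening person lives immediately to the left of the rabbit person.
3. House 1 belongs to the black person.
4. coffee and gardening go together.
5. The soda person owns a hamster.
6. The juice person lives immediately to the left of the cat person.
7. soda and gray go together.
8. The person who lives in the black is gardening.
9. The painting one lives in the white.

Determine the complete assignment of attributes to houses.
Solution:

House | Color | Drink | Pet | Hobby
-----------------------------------
  1   | black | coffee | dog | gardening
  2   | brown | juice | rabbit | reading
  3   | white | tea | cat | painting
  4   | gray | soda | hamster | cooking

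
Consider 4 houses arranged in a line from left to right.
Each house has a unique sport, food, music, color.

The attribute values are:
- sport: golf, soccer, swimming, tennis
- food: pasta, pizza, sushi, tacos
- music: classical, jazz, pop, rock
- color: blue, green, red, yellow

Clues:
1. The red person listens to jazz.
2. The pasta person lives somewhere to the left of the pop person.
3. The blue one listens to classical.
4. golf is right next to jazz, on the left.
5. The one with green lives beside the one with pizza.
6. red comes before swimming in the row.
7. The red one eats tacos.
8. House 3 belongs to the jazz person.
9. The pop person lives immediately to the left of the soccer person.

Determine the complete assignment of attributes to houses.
Solution:

House | Sport | Food | Music | Color
------------------------------------
  1   | tennis | pasta | rock | green
  2   | golf | pizza | pop | yellow
  3   | soccer | tacos | jazz | red
  4   | swimming | sushi | classical | blue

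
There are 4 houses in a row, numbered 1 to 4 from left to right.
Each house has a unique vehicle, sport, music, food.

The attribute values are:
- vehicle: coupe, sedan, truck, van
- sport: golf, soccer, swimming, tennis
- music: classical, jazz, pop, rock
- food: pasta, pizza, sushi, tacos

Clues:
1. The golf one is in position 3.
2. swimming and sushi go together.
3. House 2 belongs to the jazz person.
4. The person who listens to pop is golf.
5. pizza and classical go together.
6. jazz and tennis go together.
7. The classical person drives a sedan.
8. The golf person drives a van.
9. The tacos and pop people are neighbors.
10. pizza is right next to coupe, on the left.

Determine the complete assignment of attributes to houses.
Solution:

House | Vehicle | Sport | Music | Food
--------------------------------------
  1   | sedan | soccer | classical | pizza
  2   | coupe | tennis | jazz | tacos
  3   | van | golf | pop | pasta
  4   | truck | swimming | rock | sushi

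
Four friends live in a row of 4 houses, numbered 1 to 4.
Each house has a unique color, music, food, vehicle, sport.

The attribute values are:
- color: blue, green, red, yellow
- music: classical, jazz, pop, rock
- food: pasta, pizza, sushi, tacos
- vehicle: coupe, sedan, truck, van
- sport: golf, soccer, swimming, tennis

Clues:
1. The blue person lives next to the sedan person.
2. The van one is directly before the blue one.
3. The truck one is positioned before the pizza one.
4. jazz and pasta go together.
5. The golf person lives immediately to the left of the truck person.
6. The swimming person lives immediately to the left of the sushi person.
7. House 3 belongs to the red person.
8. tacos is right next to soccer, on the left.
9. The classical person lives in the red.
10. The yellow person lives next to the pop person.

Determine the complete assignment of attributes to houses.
Solution:

House | Color | Music | Food | Vehicle | Sport
----------------------------------------------
  1   | yellow | jazz | pasta | van | golf
  2   | blue | pop | tacos | truck | swimming
  3   | red | classical | sushi | sedan | soccer
  4   | green | rock | pizza | coupe | tennis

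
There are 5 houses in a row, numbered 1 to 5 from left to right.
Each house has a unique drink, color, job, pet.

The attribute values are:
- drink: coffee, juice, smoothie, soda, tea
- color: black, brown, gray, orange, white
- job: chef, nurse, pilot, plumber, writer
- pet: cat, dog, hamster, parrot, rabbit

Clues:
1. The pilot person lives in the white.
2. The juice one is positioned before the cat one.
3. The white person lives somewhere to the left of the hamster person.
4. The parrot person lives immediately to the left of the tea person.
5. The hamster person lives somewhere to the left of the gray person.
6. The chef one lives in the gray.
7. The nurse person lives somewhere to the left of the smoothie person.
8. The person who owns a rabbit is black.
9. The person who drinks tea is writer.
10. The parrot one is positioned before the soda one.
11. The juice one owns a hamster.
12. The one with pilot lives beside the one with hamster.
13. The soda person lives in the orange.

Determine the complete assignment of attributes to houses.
Solution:

House | Drink | Color | Job | Pet
---------------------------------
  1   | coffee | white | pilot | dog
  2   | juice | brown | nurse | hamster
  3   | smoothie | gray | chef | parrot
  4   | tea | black | writer | rabbit
  5   | soda | orange | plumber | cat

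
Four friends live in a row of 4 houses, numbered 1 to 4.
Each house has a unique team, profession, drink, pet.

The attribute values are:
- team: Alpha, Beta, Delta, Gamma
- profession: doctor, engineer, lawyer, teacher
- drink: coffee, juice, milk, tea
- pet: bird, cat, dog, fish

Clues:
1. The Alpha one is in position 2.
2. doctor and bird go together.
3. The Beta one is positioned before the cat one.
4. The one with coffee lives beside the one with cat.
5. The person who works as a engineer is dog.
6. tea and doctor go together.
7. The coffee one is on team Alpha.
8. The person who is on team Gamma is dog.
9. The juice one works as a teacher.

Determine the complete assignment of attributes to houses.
Solution:

House | Team | Profession | Drink | Pet
---------------------------------------
  1   | Beta | doctor | tea | bird
  2   | Alpha | lawyer | coffee | fish
  3   | Delta | teacher | juice | cat
  4   | Gamma | engineer | milk | dog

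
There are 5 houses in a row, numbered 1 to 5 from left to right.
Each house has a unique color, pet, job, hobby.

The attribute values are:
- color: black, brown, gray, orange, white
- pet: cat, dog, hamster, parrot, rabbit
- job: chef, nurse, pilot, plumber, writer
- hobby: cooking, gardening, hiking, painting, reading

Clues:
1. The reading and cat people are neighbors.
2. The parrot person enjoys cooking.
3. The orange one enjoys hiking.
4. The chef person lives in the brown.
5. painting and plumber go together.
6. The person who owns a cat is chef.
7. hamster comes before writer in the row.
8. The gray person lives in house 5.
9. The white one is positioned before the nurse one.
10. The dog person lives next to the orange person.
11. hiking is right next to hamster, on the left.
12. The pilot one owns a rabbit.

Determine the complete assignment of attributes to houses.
Solution:

House | Color | Pet | Job | Hobby
---------------------------------
  1   | white | dog | plumber | painting
  2   | orange | rabbit | pilot | hiking
  3   | black | hamster | nurse | reading
  4   | brown | cat | chef | gardening
  5   | gray | parrot | writer | cooking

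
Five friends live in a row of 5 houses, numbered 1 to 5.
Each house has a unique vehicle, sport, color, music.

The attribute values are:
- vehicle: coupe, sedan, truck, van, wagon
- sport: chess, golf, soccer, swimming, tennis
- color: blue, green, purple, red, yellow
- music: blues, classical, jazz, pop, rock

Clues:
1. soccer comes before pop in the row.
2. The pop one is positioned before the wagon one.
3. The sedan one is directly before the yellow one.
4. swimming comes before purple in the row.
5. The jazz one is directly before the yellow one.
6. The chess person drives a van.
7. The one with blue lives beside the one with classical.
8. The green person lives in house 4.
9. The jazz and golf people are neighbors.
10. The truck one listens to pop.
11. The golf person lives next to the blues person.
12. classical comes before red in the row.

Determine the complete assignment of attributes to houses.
Solution:

House | Vehicle | Sport | Color | Music
---------------------------------------
  1   | sedan | soccer | blue | jazz
  2   | coupe | golf | yellow | classical
  3   | van | chess | red | blues
  4   | truck | swimming | green | pop
  5   | wagon | tennis | purple | rock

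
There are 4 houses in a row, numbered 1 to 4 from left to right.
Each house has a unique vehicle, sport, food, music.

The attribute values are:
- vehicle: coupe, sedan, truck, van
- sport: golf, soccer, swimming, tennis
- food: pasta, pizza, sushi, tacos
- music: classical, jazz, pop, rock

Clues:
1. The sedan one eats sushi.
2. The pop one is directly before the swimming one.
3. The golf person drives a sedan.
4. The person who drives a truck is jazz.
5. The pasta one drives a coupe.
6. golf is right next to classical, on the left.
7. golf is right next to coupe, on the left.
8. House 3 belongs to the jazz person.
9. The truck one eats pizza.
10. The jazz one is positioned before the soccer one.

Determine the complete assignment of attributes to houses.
Solution:

House | Vehicle | Sport | Food | Music
--------------------------------------
  1   | sedan | golf | sushi | pop
  2   | coupe | swimming | pasta | classical
  3   | truck | tennis | pizza | jazz
  4   | van | soccer | tacos | rock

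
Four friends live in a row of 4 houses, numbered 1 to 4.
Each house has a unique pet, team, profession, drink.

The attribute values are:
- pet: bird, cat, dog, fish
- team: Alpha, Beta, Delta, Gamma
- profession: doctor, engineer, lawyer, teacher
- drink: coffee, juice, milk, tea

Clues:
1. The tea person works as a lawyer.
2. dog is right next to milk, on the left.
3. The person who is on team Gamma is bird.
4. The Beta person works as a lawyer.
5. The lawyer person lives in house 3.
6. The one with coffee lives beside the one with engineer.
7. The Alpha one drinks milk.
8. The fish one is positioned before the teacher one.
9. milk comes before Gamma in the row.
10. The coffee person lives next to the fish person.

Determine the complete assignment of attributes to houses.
Solution:

House | Pet | Team | Profession | Drink
---------------------------------------
  1   | dog | Delta | doctor | coffee
  2   | fish | Alpha | engineer | milk
  3   | cat | Beta | lawyer | tea
  4   | bird | Gamma | teacher | juice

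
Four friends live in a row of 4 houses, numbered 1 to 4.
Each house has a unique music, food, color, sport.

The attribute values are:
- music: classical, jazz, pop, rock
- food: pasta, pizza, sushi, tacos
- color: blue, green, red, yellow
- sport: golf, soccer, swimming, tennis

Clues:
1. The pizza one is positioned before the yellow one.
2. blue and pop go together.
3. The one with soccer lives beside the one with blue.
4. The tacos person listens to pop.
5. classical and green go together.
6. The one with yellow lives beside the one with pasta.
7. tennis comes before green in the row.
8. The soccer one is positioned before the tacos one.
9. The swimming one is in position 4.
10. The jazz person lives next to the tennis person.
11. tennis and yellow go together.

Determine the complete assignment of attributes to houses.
Solution:

House | Music | Food | Color | Sport
------------------------------------
  1   | jazz | pizza | red | golf
  2   | rock | sushi | yellow | tennis
  3   | classical | pasta | green | soccer
  4   | pop | tacos | blue | swimming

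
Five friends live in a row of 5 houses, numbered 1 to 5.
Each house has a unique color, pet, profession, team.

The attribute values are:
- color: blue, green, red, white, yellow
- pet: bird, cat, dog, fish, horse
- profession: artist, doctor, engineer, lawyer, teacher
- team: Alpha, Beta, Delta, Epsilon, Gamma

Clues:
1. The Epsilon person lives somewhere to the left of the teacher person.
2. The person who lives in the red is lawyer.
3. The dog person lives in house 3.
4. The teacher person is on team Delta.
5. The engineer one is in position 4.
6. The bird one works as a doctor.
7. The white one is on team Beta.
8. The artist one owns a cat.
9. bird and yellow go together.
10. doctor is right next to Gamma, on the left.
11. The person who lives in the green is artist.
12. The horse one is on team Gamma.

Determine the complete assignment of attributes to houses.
Solution:

House | Color | Pet | Profession | Team
---------------------------------------
  1   | yellow | bird | doctor | Epsilon
  2   | red | horse | lawyer | Gamma
  3   | blue | dog | teacher | Delta
  4   | white | fish | engineer | Beta
  5   | green | cat | artist | Alpha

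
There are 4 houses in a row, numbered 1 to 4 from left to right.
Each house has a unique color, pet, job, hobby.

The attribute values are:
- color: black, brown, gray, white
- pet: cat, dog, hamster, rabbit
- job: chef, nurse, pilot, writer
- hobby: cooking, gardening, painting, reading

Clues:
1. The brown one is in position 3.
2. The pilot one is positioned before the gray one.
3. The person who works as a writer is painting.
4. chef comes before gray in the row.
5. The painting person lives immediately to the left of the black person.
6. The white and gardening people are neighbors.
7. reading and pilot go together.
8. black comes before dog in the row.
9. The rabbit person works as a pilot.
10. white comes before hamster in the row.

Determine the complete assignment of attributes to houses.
Solution:

House | Color | Pet | Job | Hobby
---------------------------------
  1   | white | cat | writer | painting
  2   | black | hamster | chef | gardening
  3   | brown | rabbit | pilot | reading
  4   | gray | dog | nurse | cooking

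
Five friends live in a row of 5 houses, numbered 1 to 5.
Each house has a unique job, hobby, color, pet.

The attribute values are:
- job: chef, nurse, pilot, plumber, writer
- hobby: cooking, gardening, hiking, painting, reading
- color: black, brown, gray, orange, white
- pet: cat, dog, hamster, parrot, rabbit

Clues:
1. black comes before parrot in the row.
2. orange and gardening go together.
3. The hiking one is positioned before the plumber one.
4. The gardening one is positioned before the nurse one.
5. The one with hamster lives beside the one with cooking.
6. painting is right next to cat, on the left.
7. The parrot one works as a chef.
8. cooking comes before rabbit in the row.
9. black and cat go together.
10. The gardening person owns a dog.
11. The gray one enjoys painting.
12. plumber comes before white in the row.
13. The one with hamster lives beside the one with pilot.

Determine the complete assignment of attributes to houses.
Solution:

House | Job | Hobby | Color | Pet
---------------------------------
  1   | writer | painting | gray | hamster
  2   | pilot | cooking | black | cat
  3   | chef | hiking | brown | parrot
  4   | plumber | gardening | orange | dog
  5   | nurse | reading | white | rabbit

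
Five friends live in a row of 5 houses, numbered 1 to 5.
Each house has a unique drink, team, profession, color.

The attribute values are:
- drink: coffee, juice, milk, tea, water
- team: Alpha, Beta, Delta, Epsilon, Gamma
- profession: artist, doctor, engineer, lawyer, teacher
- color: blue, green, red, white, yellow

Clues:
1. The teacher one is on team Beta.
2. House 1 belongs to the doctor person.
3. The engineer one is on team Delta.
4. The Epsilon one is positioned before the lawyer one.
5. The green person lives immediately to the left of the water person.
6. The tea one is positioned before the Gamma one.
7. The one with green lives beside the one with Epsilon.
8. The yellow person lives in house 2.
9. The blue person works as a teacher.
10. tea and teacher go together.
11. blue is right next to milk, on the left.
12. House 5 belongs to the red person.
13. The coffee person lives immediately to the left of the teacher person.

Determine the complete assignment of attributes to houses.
Solution:

House | Drink | Team | Profession | Color
-----------------------------------------
  1   | juice | Alpha | doctor | green
  2   | water | Epsilon | artist | yellow
  3   | coffee | Delta | engineer | white
  4   | tea | Beta | teacher | blue
  5   | milk | Gamma | lawyer | red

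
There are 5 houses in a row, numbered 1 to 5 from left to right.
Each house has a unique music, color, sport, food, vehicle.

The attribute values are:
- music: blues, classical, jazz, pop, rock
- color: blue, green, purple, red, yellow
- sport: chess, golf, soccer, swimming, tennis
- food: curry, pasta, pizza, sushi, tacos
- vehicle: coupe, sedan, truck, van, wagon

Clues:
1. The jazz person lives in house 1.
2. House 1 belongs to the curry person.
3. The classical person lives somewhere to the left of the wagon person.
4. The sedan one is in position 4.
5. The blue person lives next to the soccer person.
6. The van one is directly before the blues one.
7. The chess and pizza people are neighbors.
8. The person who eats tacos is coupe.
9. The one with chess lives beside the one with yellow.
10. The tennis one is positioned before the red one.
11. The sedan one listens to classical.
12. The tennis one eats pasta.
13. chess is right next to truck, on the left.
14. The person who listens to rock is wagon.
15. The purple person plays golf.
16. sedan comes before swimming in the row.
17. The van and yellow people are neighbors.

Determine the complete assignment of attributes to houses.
Solution:

House | Music | Color | Sport | Food | Vehicle
----------------------------------------------
  1   | jazz | blue | chess | curry | van
  2   | blues | yellow | soccer | pizza | truck
  3   | pop | purple | golf | tacos | coupe
  4   | classical | green | tennis | pasta | sedan
  5   | rock | red | swimming | sushi | wagon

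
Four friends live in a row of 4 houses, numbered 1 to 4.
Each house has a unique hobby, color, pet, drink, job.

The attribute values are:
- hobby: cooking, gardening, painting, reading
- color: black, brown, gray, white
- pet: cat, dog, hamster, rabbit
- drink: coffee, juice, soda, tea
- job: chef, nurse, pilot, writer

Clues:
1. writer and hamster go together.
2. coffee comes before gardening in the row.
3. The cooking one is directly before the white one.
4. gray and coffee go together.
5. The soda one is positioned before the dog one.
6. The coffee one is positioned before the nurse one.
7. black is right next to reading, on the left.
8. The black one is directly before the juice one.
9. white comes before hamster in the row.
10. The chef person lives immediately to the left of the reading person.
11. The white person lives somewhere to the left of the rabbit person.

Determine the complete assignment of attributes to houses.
Solution:

House | Hobby | Color | Pet | Drink | Job
-----------------------------------------
  1   | cooking | black | cat | soda | chef
  2   | reading | white | dog | juice | pilot
  3   | painting | gray | hamster | coffee | writer
  4   | gardening | brown | rabbit | tea | nurse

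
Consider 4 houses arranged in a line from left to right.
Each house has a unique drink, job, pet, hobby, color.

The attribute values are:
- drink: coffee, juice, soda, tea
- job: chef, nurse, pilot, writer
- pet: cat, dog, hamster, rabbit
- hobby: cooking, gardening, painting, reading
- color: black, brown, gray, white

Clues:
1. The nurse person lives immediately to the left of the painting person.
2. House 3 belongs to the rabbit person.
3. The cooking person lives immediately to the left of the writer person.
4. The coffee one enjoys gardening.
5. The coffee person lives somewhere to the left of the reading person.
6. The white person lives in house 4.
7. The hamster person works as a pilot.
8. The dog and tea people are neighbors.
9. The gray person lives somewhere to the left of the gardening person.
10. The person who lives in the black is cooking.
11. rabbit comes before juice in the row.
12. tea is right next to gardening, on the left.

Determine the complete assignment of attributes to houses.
Solution:

House | Drink | Job | Pet | Hobby | Color
-----------------------------------------
  1   | soda | nurse | dog | cooking | black
  2   | tea | writer | cat | painting | gray
  3   | coffee | chef | rabbit | gardening | brown
  4   | juice | pilot | hamster | reading | white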